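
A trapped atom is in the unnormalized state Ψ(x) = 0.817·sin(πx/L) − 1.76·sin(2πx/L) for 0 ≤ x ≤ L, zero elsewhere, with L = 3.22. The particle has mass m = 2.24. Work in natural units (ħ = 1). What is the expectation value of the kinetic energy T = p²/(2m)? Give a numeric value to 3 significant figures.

T = −(ħ²/2m) d²/dx², so ⟨T⟩ = −(ħ²/2m) ∫ Ψ*·Ψ'' dx / ∫|Ψ|² dx; with m = 2.24.
d²/dx² sin(jπx/L) = −(jπ/L)²·sin(jπx/L); on 0 ≤ x ≤ L, ∫sin²(jπx/L) dx = L/2 and ∫sin(jπx/L)·sin(lπx/L) dx = 0 for j ≠ l, so only diagonal terms survive in ∫|Ψ|² and ∫Ψ·Ψ″; ∫Ψ·Ψ′ dx = [Ψ²/2] between the walls = 0.
State is unnormalized: ∫|Ψ|² dx = 6.0618, and ∫Ψ*·(−ħ²/2m · Ψ'') dx = 4.4669, so ⟨T⟩ = 4.4669 / 6.0618.
⟨T⟩ = 0.73690.

0.737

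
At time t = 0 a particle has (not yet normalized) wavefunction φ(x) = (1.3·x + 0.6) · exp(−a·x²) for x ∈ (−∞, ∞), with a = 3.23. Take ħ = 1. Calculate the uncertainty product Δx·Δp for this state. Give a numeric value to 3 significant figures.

0.537

Δx = √(⟨x²⟩−⟨x⟩²), Δp = √(⟨p²⟩−⟨p⟩²).
Expand each integrand as polynomial × e^(−2ax²) and use ∫x^(2j)·e^(−2ax²) dx = (2j−1)!!/(4a)^j · √(π/(2a)), odd powers → 0; here √(π/(2a)) = 0.69736. Differentiate with the product rule, d/dx e^(−ax²) = −2ax·e^(−ax²).
Normalization: ∫|φ|² dx = 0.34227.
⟨x⟩ = 0.24601, ⟨x²⟩ = 0.11865 ⇒ Δx = 0.24111.
⟨p⟩ = 0.0000, ⟨p²⟩ = 4.9517 ⇒ Δp = 2.2252.
Δx·Δp = 0.53653.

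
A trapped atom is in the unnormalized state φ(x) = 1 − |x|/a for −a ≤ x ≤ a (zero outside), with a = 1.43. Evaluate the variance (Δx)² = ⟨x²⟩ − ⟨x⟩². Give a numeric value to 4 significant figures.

0.2045

Compute ⟨x⟩ and ⟨x²⟩ separately, then (Δx)² = ⟨x²⟩ − ⟨x⟩².
φ is even, so ∫ over [−a, a] = 2∫₀ᵃ with φ = 1 − x/a there: ∫₀ᵃ (1 − x/a)² dx = a/3, ∫₀ᵃ x²(1 − x/a)² dx = a³/30, ∫₀ᵃ x⁴(1 − x/a)² dx = a⁵/105.
Normalization: ∫|φ|² dx = 0.95333.
⟨x⟩ = 0.0000 and ⟨x²⟩ = 0.20449.
(Δx)² = 0.20449 − (0.0000)² = 0.20449.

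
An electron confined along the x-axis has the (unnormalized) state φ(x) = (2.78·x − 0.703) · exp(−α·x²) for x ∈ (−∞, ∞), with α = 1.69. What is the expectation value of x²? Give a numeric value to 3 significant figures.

⟨x²⟩ = ∫ x²·|φ|² dx / ∫|φ|² dx (integrals over the domain).
Expand each integrand as polynomial × e^(−2αx²) and use ∫x^(2j)·e^(−2αx²) dx = (2j−1)!!/(4α)^j · √(π/(2α)), odd powers → 0; here √(π/(2α)) = 0.96409.
State is unnormalized: ∫|φ|² dx = 1.5787, and ∫φ*·x²·φ dx = 0.55962, so ⟨x²⟩ = 0.55962 / 1.5787.
⟨x²⟩ = 0.35449.

0.354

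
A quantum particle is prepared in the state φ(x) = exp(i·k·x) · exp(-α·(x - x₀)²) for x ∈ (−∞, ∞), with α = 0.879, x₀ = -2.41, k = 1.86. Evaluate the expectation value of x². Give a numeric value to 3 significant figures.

6.09

⟨x²⟩ = ∫ x²·|φ|² dx / ∫|φ|² dx (integrals over the domain).
Gaussian moments (u = x − x₀): ∫u^(2j)·e^(−2αu²) du = (2j−1)!!/(4α)^j · √(π/(2α)), odd powers integrate to 0; here √(π/(2α)) = 1.3368.
State is unnormalized: ∫|φ|² dx = 1.3368, and ∫φ*·x²·φ dx = 8.1445, so ⟨x²⟩ = 8.1445 / 1.3368.
⟨x²⟩ = 6.0925.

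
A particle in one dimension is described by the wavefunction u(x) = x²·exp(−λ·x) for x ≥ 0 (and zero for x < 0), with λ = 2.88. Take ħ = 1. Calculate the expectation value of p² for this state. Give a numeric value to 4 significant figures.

p² u = −ħ² d²u/dx²; ⟨p²⟩ = −ħ² ∫ u*·u'' dx / ∫|u|² dx.
Differentiate x²·exp(−λ·x) with the product rule; every integrand then reduces to terms xʲ·e^(−2λx) on [0, ∞), with ∫₀^∞ xʲ·e^(−2λx) dx = j!/(2λ)^(j+1).
State is unnormalized: ∫|u|² dx = 0.0037853, and ∫u*·(−ħ² u'') dx = 0.010466, so ⟨p²⟩ = 0.010466 / 0.0037853.
⟨p²⟩ = 2.7648.

2.765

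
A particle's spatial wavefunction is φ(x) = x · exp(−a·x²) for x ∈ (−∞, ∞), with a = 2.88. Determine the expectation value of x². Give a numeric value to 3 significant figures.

0.260

⟨x²⟩ = ∫ x²·|φ|² dx / ∫|φ|² dx (integrals over the domain).
Expand each integrand as polynomial × e^(−2ax²) and use ∫x^(2j)·e^(−2ax²) dx = (2j−1)!!/(4a)^j · √(π/(2a)), odd powers → 0; here √(π/(2a)) = 0.73852.
State is unnormalized: ∫|φ|² dx = 0.064108, and ∫φ*·x²·φ dx = 0.016695, so ⟨x²⟩ = 0.016695 / 0.064108.
⟨x²⟩ = 0.26042.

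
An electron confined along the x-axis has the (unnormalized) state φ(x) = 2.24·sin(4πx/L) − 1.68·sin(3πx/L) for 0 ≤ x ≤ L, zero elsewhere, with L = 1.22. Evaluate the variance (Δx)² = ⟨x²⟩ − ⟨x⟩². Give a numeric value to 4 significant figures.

Compute ⟨x⟩ and ⟨x²⟩ separately, then (Δx)² = ⟨x²⟩ − ⟨x⟩².
On 0 ≤ x ≤ L (j ≠ l): ∫sin²(jπx/L) dx = L/2, ∫sin(jπx/L)·sin(lπx/L) dx = 0; diagonal moments ∫x·sin²(jπx/L) dx = L²/4, ∫x²·sin²(jπx/L) dx = L³·(1/6 − 1/(4j²π²)); cross terms ∫x·sin(jπx/L)·sin(lπx/L) dx = 0 for j + l even and −4jlL²/(π²(j² − l²)²) for j + l odd, ∫x²·sin(jπx/L)·sin(lπx/L) dx = (−1)^(j+l)·4jlL³/(π²(j² − l²)²); higher powers the same way via product-to-sum and parts.
Normalization: ∫|φ|² dx = 4.7824.
⟨x⟩ = 0.84249 and ⟨x²⟩ = 0.77374.
(Δx)² = 0.77374 − (0.84249)² = 0.063949.

0.06395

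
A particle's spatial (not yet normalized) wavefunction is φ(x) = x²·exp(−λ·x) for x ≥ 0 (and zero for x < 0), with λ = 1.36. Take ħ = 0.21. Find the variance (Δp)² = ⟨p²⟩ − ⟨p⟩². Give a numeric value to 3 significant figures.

0.0272

Compute ⟨p⟩ and ⟨p²⟩ separately; (Δp)² = ⟨p²⟩ − ⟨p⟩².
Differentiate x²·exp(−λ·x) with the product rule; every integrand then reduces to terms xʲ·e^(−2λx) on [0, ∞), with ∫₀^∞ xʲ·e^(−2λx) dx = j!/(2λ)^(j+1).
Normalization: ∫|φ|² dx = 0.16120.
⟨p⟩ = 0.0000 and ⟨p²⟩ = 0.027189.
(Δp)² = 0.027189 − (0.0000)² = 0.027189.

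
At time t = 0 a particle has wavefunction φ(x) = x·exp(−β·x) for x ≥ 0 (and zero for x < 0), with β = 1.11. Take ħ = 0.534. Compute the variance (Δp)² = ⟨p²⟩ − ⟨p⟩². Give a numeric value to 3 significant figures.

Compute ⟨p⟩ and ⟨p²⟩ separately; (Δp)² = ⟨p²⟩ − ⟨p⟩².
Differentiate x·exp(−β·x) with the product rule; every integrand then reduces to terms xʲ·e^(−2βx) on [0, ∞), with ∫₀^∞ xʲ·e^(−2βx) dx = j!/(2β)^(j+1).
Normalization: ∫|φ|² dx = 0.18280.
⟨p⟩ = 0.0000 and ⟨p²⟩ = 0.35134.
(Δp)² = 0.35134 − (0.0000)² = 0.35134.

0.351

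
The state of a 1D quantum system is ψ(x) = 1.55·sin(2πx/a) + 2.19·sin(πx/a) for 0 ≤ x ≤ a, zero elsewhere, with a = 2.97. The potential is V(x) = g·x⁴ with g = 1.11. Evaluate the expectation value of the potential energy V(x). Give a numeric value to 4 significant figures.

⟨V⟩ = ∫ V(x)·|ψ|² dx / ∫|ψ|² dx.
On 0 ≤ x ≤ a (j ≠ l): ∫sin²(jπx/a) dx = a/2, ∫sin(jπx/a)·sin(lπx/a) dx = 0; diagonal moments ∫x·sin²(jπx/a) dx = a²/4, ∫x²·sin²(jπx/a) dx = a³·(1/6 − 1/(4j²π²)); cross terms ∫x·sin(jπx/a)·sin(lπx/a) dx = 0 for j + l even and −4jla²/(π²(j² − l²)²) for j + l odd, ∫x²·sin(jπx/a)·sin(lπx/a) dx = (−1)^(j+l)·4jla³/(π²(j² − l²)²); higher powers the same way via product-to-sum and parts.
State is unnormalized: ∫|ψ|² dx = 10.690, and ∫ψ*·V(x)·ψ dx = 22.493, so ⟨V⟩ = 22.493 / 10.690.
⟨V⟩ = 2.1041.

2.104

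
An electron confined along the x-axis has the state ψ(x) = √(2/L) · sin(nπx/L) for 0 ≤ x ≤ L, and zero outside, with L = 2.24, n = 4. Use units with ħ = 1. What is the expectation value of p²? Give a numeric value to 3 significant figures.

31.5

p² ψ = −ħ² d²ψ/dx²; ⟨p²⟩ = −ħ² ∫ ψ*·ψ'' dx.
d/dx sin(nπx/L) = (nπ/L)·cos(nπx/L) and d²/dx² sin(nπx/L) = −(nπ/L)²·sin(nπx/L); on 0 ≤ x ≤ L, ∫sin²(nπx/L) dx = L/2 and ∫sin(nπx/L)·cos(nπx/L) dx = 0.
⟨p²⟩ = 31.472.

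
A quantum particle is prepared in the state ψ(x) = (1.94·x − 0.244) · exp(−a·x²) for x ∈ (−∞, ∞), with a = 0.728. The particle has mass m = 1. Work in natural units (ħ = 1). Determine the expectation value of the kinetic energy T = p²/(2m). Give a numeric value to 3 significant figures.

T = −(ħ²/2m) d²/dx², so ⟨T⟩ = −(ħ²/2m) ∫ ψ*·ψ'' dx / ∫|ψ|² dx; with m = 1.
Expand each integrand as polynomial × e^(−2ax²) and use ∫x^(2j)·e^(−2ax²) dx = (2j−1)!!/(4a)^j · √(π/(2a)), odd powers → 0; here √(π/(2a)) = 1.4689. Differentiate with the product rule, d/dx e^(−ax²) = −2ax·e^(−ax²).
State is unnormalized: ∫|ψ|² dx = 1.9859, and ∫ψ*·(−ħ²/2m · ψ'') dx = 2.1050, so ⟨T⟩ = 2.1050 / 1.9859.
⟨T⟩ = 1.0599.

1.06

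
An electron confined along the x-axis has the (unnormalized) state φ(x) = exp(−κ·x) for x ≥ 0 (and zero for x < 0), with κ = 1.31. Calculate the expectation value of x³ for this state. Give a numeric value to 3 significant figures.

0.334

⟨x³⟩ = ∫ x³·|φ|² dx / ∫|φ|² dx (integrals over the domain).
Every integrand reduces to terms xʲ·e^(−2κx) on [0, ∞); use ∫₀^∞ xʲ·e^(−2κx) dx = j!/(2κ)^(j+1).
State is unnormalized: ∫|φ|² dx = 0.38168, and ∫φ*·x³·φ dx = 0.12733, so ⟨x³⟩ = 0.12733 / 0.38168.
⟨x³⟩ = 0.33362.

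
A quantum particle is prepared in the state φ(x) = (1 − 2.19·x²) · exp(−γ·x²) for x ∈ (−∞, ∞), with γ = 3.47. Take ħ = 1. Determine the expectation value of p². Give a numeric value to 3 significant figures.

p² φ = −ħ² d²φ/dx²; ⟨p²⟩ = −ħ² ∫ φ*·φ'' dx / ∫|φ|² dx.
Expand each integrand as polynomial × e^(−2γx²) and use ∫x^(2j)·e^(−2γx²) dx = (2j−1)!!/(4γ)^j · √(π/(2γ)), odd powers → 0; here √(π/(2γ)) = 0.67281. Differentiate with the product rule, d/dx e^(−γx²) = −2γx·e^(−γx²).
State is unnormalized: ∫|φ|² dx = 0.51075, and ∫φ*·(−ħ² φ'') dx = 3.4782, so ⟨p²⟩ = 3.4782 / 0.51075.
⟨p²⟩ = 6.8101.

6.81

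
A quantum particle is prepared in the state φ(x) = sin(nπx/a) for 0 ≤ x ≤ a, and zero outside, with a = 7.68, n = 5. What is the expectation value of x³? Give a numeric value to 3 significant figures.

112.

⟨x³⟩ = ∫ x³·|φ|² dx / ∫|φ|² dx (integrals over the domain).
With sin²θ = (1 − cos2θ)/2 on 0 ≤ x ≤ a: ∫sin²(nπx/a) dx = a/2, ∫x·sin²(nπx/a) dx = a²/4, ∫x²·sin²(nπx/a) dx = a³·(1/6 − 1/(4n²π²)); higher powers xᵏ the same way, integrating xᵏ·cos(2nπx/a) by parts.
State is unnormalized: ∫|φ|² dx = 3.8400, and ∫φ*·x³·φ dx = 429.58, so ⟨x³⟩ = 429.58 / 3.8400.
⟨x³⟩ = 111.87.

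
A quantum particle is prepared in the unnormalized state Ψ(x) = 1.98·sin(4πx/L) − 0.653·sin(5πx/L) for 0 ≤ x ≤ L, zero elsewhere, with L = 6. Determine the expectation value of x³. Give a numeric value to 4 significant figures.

⟨x³⟩ = ∫ x³·|Ψ|² dx / ∫|Ψ|² dx (integrals over the domain).
On 0 ≤ x ≤ L (j ≠ l): ∫sin²(jπx/L) dx = L/2, ∫sin(jπx/L)·sin(lπx/L) dx = 0; diagonal moments ∫x·sin²(jπx/L) dx = L²/4, ∫x²·sin²(jπx/L) dx = L³·(1/6 − 1/(4j²π²)); cross terms ∫x·sin(jπx/L)·sin(lπx/L) dx = 0 for j + l even and −4jlL²/(π²(j² − l²)²) for j + l odd, ∫x²·sin(jπx/L)·sin(lπx/L) dx = (−1)^(j+l)·4jlL³/(π²(j² − l²)²); higher powers the same way via product-to-sum and parts.
State is unnormalized: ∫|Ψ|² dx = 13.040, and ∫Ψ*·x³·Ψ dx = 987.93, so ⟨x³⟩ = 987.93 / 13.040.
⟨x³⟩ = 75.759.

75.76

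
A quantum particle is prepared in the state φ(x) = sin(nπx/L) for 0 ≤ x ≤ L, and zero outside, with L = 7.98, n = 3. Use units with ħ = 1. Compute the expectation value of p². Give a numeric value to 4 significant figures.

1.395

p² φ = −ħ² d²φ/dx²; ⟨p²⟩ = −ħ² ∫ φ*·φ'' dx / ∫|φ|² dx.
d/dx sin(nπx/L) = (nπ/L)·cos(nπx/L) and d²/dx² sin(nπx/L) = −(nπ/L)²·sin(nπx/L); on 0 ≤ x ≤ L, ∫sin²(nπx/L) dx = L/2 and ∫sin(nπx/L)·cos(nπx/L) dx = 0.
State is unnormalized: ∫|φ|² dx = 3.9900, and ∫φ*·(−ħ² φ'') dx = 5.5656, so ⟨p²⟩ = 5.5656 / 3.9900.
⟨p²⟩ = 1.3949.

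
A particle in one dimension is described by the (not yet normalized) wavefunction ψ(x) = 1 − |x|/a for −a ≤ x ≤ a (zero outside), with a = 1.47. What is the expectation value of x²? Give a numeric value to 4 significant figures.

⟨x²⟩ = ∫ x²·|ψ|² dx / ∫|ψ|² dx (integrals over the domain).
ψ is even, so ∫ over [−a, a] = 2∫₀ᵃ with ψ = 1 − x/a there: ∫₀ᵃ (1 − x/a)² dx = a/3, ∫₀ᵃ x²(1 − x/a)² dx = a³/30, ∫₀ᵃ x⁴(1 − x/a)² dx = a⁵/105.
State is unnormalized: ∫|ψ|² dx = 0.98000, and ∫ψ*·x²·ψ dx = 0.21177, so ⟨x²⟩ = 0.21177 / 0.98000.
⟨x²⟩ = 0.21609.

0.2161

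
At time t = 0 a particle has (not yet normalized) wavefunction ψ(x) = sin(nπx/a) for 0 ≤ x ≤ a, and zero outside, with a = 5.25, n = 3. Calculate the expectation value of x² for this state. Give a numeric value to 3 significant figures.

⟨x²⟩ = ∫ x²·|ψ|² dx / ∫|ψ|² dx (integrals over the domain).
With sin²θ = (1 − cos2θ)/2 on 0 ≤ x ≤ a: ∫sin²(nπx/a) dx = a/2, ∫x·sin²(nπx/a) dx = a²/4, ∫x²·sin²(nπx/a) dx = a³·(1/6 − 1/(4n²π²)); higher powers xᵏ the same way, integrating xᵏ·cos(2nπx/a) by parts.
State is unnormalized: ∫|ψ|² dx = 2.6250, and ∫ψ*·x²·ψ dx = 23.710, so ⟨x²⟩ = 23.710 / 2.6250.
⟨x²⟩ = 9.0324.

9.03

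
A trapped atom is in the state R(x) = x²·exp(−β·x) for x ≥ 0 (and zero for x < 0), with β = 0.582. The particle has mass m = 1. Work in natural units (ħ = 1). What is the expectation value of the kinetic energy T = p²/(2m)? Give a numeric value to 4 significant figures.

T = −(ħ²/2m) d²/dx², so ⟨T⟩ = −(ħ²/2m) ∫ R*·R'' dx / ∫|R|² dx; with m = 1.
Differentiate x²·exp(−β·x) with the product rule; every integrand then reduces to terms xʲ·e^(−2βx) on [0, ∞), with ∫₀^∞ xʲ·e^(−2βx) dx = j!/(2β)^(j+1).
State is unnormalized: ∫|R|² dx = 11.232, and ∫R*·(−ħ²/2m · R'') dx = 0.63408, so ⟨T⟩ = 0.63408 / 11.232.
⟨T⟩ = 0.056454.

0.05645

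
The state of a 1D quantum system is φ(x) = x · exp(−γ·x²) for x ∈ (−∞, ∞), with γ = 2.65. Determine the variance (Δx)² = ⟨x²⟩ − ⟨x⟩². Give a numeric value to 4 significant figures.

Compute ⟨x⟩ and ⟨x²⟩ separately, then (Δx)² = ⟨x²⟩ − ⟨x⟩².
Expand each integrand as polynomial × e^(−2γx²) and use ∫x^(2j)·e^(−2γx²) dx = (2j−1)!!/(4γ)^j · √(π/(2γ)), odd powers → 0; here √(π/(2γ)) = 0.76990.
Normalization: ∫|φ|² dx = 0.072633.
⟨x⟩ = 0.0000 and ⟨x²⟩ = 0.28302.
(Δx)² = 0.28302 − (0.0000)² = 0.28302.

0.2830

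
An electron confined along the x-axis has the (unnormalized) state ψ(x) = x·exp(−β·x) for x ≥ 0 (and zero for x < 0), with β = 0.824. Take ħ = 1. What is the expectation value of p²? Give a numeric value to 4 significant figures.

0.6790

p² ψ = −ħ² d²ψ/dx²; ⟨p²⟩ = −ħ² ∫ ψ*·ψ'' dx / ∫|ψ|² dx.
Differentiate x·exp(−β·x) with the product rule; every integrand then reduces to terms xʲ·e^(−2βx) on [0, ∞), with ∫₀^∞ xʲ·e^(−2βx) dx = j!/(2β)^(j+1).
State is unnormalized: ∫|ψ|² dx = 0.44685, and ∫ψ*·(−ħ² ψ'') dx = 0.30340, so ⟨p²⟩ = 0.30340 / 0.44685.
⟨p²⟩ = 0.67898.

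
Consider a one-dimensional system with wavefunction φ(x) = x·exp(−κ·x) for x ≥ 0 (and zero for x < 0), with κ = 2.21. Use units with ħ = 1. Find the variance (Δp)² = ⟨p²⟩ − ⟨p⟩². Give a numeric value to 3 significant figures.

Compute ⟨p⟩ and ⟨p²⟩ separately; (Δp)² = ⟨p²⟩ − ⟨p⟩².
Differentiate x·exp(−κ·x) with the product rule; every integrand then reduces to terms xʲ·e^(−2κx) on [0, ∞), with ∫₀^∞ xʲ·e^(−2κx) dx = j!/(2κ)^(j+1).
Normalization: ∫|φ|² dx = 0.023161.
⟨p⟩ = 0.0000 and ⟨p²⟩ = 4.8841.
(Δp)² = 4.8841 − (0.0000)² = 4.8841.

4.88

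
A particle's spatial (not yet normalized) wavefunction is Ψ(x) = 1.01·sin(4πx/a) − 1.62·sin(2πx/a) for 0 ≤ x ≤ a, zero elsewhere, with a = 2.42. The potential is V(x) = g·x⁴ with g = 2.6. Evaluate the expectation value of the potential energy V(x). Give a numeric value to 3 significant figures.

10.1

⟨V⟩ = ∫ V(x)·|Ψ|² dx / ∫|Ψ|² dx.
On 0 ≤ x ≤ a (j ≠ l): ∫sin²(jπx/a) dx = a/2, ∫sin(jπx/a)·sin(lπx/a) dx = 0; diagonal moments ∫x·sin²(jπx/a) dx = a²/4, ∫x²·sin²(jπx/a) dx = a³·(1/6 − 1/(4j²π²)); cross terms ∫x·sin(jπx/a)·sin(lπx/a) dx = 0 for j + l even and −4jla²/(π²(j² − l²)²) for j + l odd, ∫x²·sin(jπx/a)·sin(lπx/a) dx = (−1)^(j+l)·4jla³/(π²(j² − l²)²); higher powers the same way via product-to-sum and parts.
State is unnormalized: ∫|Ψ|² dx = 4.4098, and ∫Ψ*·V(x)·Ψ dx = 44.627, so ⟨V⟩ = 44.627 / 4.4098.
⟨V⟩ = 10.120.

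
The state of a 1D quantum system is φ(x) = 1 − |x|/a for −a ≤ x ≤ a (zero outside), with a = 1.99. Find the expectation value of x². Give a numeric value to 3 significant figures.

0.396

⟨x²⟩ = ∫ x²·|φ|² dx / ∫|φ|² dx (integrals over the domain).
φ is even, so ∫ over [−a, a] = 2∫₀ᵃ with φ = 1 − x/a there: ∫₀ᵃ (1 − x/a)² dx = a/3, ∫₀ᵃ x²(1 − x/a)² dx = a³/30, ∫₀ᵃ x⁴(1 − x/a)² dx = a⁵/105.
State is unnormalized: ∫|φ|² dx = 1.3267, and ∫φ*·x²·φ dx = 0.52537, so ⟨x²⟩ = 0.52537 / 1.3267.
⟨x²⟩ = 0.39601.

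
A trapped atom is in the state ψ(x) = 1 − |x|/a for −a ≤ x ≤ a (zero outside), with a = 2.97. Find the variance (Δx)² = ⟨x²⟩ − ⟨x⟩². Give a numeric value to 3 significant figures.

Compute ⟨x⟩ and ⟨x²⟩ separately, then (Δx)² = ⟨x²⟩ − ⟨x⟩².
ψ is even, so ∫ over [−a, a] = 2∫₀ᵃ with ψ = 1 − x/a there: ∫₀ᵃ (1 − x/a)² dx = a/3, ∫₀ᵃ x²(1 − x/a)² dx = a³/30, ∫₀ᵃ x⁴(1 − x/a)² dx = a⁵/105.
Normalization: ∫|ψ|² dx = 1.9800.
⟨x⟩ = 0.0000 and ⟨x²⟩ = 0.88209.
(Δx)² = 0.88209 − (0.0000)² = 0.88209.

0.882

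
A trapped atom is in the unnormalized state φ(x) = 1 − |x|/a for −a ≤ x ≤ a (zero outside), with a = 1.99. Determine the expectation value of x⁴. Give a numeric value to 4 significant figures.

0.4481

⟨x⁴⟩ = ∫ x⁴·|φ|² dx / ∫|φ|² dx (integrals over the domain).
φ is even, so ∫ over [−a, a] = 2∫₀ᵃ with φ = 1 − x/a there: ∫₀ᵃ (1 − x/a)² dx = a/3, ∫₀ᵃ x²(1 − x/a)² dx = a³/30, ∫₀ᵃ x⁴(1 − x/a)² dx = a⁵/105.
State is unnormalized: ∫|φ|² dx = 1.3267, and ∫φ*·x⁴·φ dx = 0.59444, so ⟨x⁴⟩ = 0.59444 / 1.3267.
⟨x⁴⟩ = 0.44807.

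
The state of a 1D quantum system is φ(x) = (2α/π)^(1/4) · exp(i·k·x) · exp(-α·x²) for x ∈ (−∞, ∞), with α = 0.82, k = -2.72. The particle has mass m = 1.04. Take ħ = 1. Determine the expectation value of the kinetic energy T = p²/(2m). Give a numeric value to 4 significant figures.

T = −(ħ²/2m) d²/dx², so ⟨T⟩ = −(ħ²/2m) ∫ φ*·φ'' dx; with m = 1.04.
Gaussian moments: ∫x^(2j)·e^(−2αx²) dx = (2j−1)!!/(4α)^j · √(π/(2α)), odd powers integrate to 0; here √(π/(2α)) = 1.3841. Derivatives: φ′ = (ik − 2αx)·φ, φ″ = ((ik − 2αx)² − 2α)·φ; the odd-in-x pieces drop out.
⟨T⟩ = 3.9512.

3.951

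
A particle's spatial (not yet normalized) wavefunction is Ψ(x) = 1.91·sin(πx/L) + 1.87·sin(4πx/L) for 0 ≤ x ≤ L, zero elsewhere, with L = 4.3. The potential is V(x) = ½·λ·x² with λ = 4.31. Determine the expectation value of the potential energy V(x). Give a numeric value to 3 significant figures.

⟨V⟩ = ∫ V(x)·|Ψ|² dx / ∫|Ψ|² dx.
On 0 ≤ x ≤ L (j ≠ l): ∫sin²(jπx/L) dx = L/2, ∫sin(jπx/L)·sin(lπx/L) dx = 0; diagonal moments ∫x·sin²(jπx/L) dx = L²/4, ∫x²·sin²(jπx/L) dx = L³·(1/6 − 1/(4j²π²)); cross terms ∫x·sin(jπx/L)·sin(lπx/L) dx = 0 for j + l even and −4jlL²/(π²(j² − l²)²) for j + l odd, ∫x²·sin(jπx/L)·sin(lπx/L) dx = (−1)^(j+l)·4jlL³/(π²(j² − l²)²); higher powers the same way via product-to-sum and parts.
State is unnormalized: ∫|Ψ|² dx = 15.362, and ∫Ψ*·V(x)·Ψ dx = 178.43, so ⟨V⟩ = 178.43 / 15.362.
⟨V⟩ = 11.616.

11.6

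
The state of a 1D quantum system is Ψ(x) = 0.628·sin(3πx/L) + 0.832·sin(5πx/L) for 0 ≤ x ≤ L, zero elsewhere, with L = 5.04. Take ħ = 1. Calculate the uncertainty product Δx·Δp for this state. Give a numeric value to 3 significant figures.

Δx = √(⟨x²⟩−⟨x⟩²), Δp = √(⟨p²⟩−⟨p⟩²).
On 0 ≤ x ≤ L (j ≠ l): ∫sin²(jπx/L) dx = L/2, ∫sin(jπx/L)·sin(lπx/L) dx = 0; diagonal moments ∫x·sin²(jπx/L) dx = L²/4, ∫x²·sin²(jπx/L) dx = L³·(1/6 − 1/(4j²π²)); cross terms ∫x·sin(jπx/L)·sin(lπx/L) dx = 0 for j + l even and −4jlL²/(π²(j² − l²)²) for j + l odd, ∫x²·sin(jπx/L)·sin(lπx/L) dx = (−1)^(j+l)·4jlL³/(π²(j² − l²)²); higher powers the same way via product-to-sum and parts. d²/dx² sin(jπx/L) = −(jπ/L)²·sin(jπx/L); on 0 ≤ x ≤ L, ∫sin²(jπx/L) dx = L/2 and ∫sin(jπx/L)·sin(lπx/L) dx = 0 for j ≠ l, so only diagonal terms survive in ∫|Ψ|² and ∫Ψ·Ψ″; ∫Ψ·Ψ′ dx = [Ψ²/2] between the walls = 0.
Normalization: ∫|Ψ|² dx = 2.7383.
⟨x⟩ = 2.5200, ⟨x²⟩ = 9.5427 ⇒ Δx = 1.7867.
⟨p⟩ = 0.0000, ⟨p²⟩ = 7.4572 ⇒ Δp = 2.7308.
Δx·Δp = 4.8791.

4.88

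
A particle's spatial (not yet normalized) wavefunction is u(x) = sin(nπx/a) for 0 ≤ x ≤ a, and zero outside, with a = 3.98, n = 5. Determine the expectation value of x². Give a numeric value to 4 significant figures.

⟨x²⟩ = ∫ x²·|u|² dx / ∫|u|² dx (integrals over the domain).
With sin²θ = (1 − cos2θ)/2 on 0 ≤ x ≤ a: ∫sin²(nπx/a) dx = a/2, ∫x·sin²(nπx/a) dx = a²/4, ∫x²·sin²(nπx/a) dx = a³·(1/6 − 1/(4n²π²)); higher powers xᵏ the same way, integrating xᵏ·cos(2nπx/a) by parts.
State is unnormalized: ∫|u|² dx = 1.9900, and ∫u*·x²·u dx = 10.444, so ⟨x²⟩ = 10.444 / 1.9900.
⟨x²⟩ = 5.2480.

5.248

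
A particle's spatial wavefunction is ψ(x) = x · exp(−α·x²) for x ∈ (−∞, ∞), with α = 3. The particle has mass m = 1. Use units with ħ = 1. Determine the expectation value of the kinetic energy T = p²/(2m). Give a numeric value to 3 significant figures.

T = −(ħ²/2m) d²/dx², so ⟨T⟩ = −(ħ²/2m) ∫ ψ*·ψ'' dx / ∫|ψ|² dx; with m = 1.
Expand each integrand as polynomial × e^(−2αx²) and use ∫x^(2j)·e^(−2αx²) dx = (2j−1)!!/(4α)^j · √(π/(2α)), odd powers → 0; here √(π/(2α)) = 0.72360. Differentiate with the product rule, d/dx e^(−αx²) = −2αx·e^(−αx²).
State is unnormalized: ∫|ψ|² dx = 0.060300, and ∫ψ*·(−ħ²/2m · ψ'') dx = 0.27135, so ⟨T⟩ = 0.27135 / 0.060300.
⟨T⟩ = 4.5000.

4.50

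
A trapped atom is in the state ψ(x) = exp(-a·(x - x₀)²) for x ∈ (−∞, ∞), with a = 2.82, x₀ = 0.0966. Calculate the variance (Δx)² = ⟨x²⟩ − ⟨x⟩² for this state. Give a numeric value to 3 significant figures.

0.0887

Compute ⟨x⟩ and ⟨x²⟩ separately, then (Δx)² = ⟨x²⟩ − ⟨x⟩².
Gaussian moments (u = x − x₀): ∫u^(2j)·e^(−2au²) du = (2j−1)!!/(4a)^j · √(π/(2a)), odd powers integrate to 0; here √(π/(2a)) = 0.74634.
Normalization: ∫|ψ|² dx = 0.74634.
⟨x⟩ = 0.096600 and ⟨x²⟩ = 0.097984.
(Δx)² = 0.097984 − (0.096600)² = 0.088652.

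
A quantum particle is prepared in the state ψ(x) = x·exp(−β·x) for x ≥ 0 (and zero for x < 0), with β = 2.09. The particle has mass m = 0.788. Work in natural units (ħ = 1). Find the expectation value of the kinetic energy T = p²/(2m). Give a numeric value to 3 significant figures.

2.77

T = −(ħ²/2m) d²/dx², so ⟨T⟩ = −(ħ²/2m) ∫ ψ*·ψ'' dx / ∫|ψ|² dx; with m = 0.788.
Differentiate x·exp(−β·x) with the product rule; every integrand then reduces to terms xʲ·e^(−2βx) on [0, ∞), with ∫₀^∞ xʲ·e^(−2βx) dx = j!/(2β)^(j+1).
State is unnormalized: ∫|ψ|² dx = 0.027384, and ∫ψ*·(−ħ²/2m · ψ'') dx = 0.075899, so ⟨T⟩ = 0.075899 / 0.027384.
⟨T⟩ = 2.7716.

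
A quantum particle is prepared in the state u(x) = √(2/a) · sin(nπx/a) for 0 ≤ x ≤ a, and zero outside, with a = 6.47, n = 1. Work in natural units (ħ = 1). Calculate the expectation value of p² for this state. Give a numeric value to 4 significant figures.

p² u = −ħ² d²u/dx²; ⟨p²⟩ = −ħ² ∫ u*·u'' dx.
d/dx sin(nπx/a) = (nπ/a)·cos(nπx/a) and d²/dx² sin(nπx/a) = −(nπ/a)²·sin(nπx/a); on 0 ≤ x ≤ a, ∫sin²(nπx/a) dx = a/2 and ∫sin(nπx/a)·cos(nπx/a) dx = 0.
⟨p²⟩ = 0.23577.

0.2358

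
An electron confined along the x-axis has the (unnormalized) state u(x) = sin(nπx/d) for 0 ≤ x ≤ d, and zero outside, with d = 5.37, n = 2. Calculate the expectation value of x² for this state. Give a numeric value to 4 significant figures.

⟨x²⟩ = ∫ x²·|u|² dx / ∫|u|² dx (integrals over the domain).
With sin²θ = (1 − cos2θ)/2 on 0 ≤ x ≤ d: ∫sin²(nπx/d) dx = d/2, ∫x·sin²(nπx/d) dx = d²/4, ∫x²·sin²(nπx/d) dx = d³·(1/6 − 1/(4n²π²)); higher powers xᵏ the same way, integrating xᵏ·cos(2nπx/d) by parts.
State is unnormalized: ∫|u|² dx = 2.6850, and ∫u*·x²·u dx = 24.828, so ⟨x²⟩ = 24.828 / 2.6850.
⟨x²⟩ = 9.2471.

9.247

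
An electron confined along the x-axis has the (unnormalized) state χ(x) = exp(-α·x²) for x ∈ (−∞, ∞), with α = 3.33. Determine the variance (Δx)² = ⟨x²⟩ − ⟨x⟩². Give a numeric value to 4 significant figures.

Compute ⟨x⟩ and ⟨x²⟩ separately, then (Δx)² = ⟨x²⟩ − ⟨x⟩².
Gaussian moments: ∫x^(2j)·e^(−2αx²) dx = (2j−1)!!/(4α)^j · √(π/(2α)), odd powers integrate to 0; here √(π/(2α)) = 0.68681.
Normalization: ∫|χ|² dx = 0.68681.
⟨x⟩ = 0.0000 and ⟨x²⟩ = 0.075075.
(Δx)² = 0.075075 − (0.0000)² = 0.075075.

0.07508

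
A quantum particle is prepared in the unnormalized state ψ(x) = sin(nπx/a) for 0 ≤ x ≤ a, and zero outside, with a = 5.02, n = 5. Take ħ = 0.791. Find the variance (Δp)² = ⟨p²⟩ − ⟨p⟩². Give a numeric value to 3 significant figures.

6.13

Compute ⟨p⟩ and ⟨p²⟩ separately; (Δp)² = ⟨p²⟩ − ⟨p⟩².
d/dx sin(nπx/a) = (nπ/a)·cos(nπx/a) and d²/dx² sin(nπx/a) = −(nπ/a)²·sin(nπx/a); on 0 ≤ x ≤ a, ∫sin²(nπx/a) dx = a/2 and ∫sin(nπx/a)·cos(nπx/a) dx = 0.
Normalization: ∫|ψ|² dx = 2.5100.
⟨p⟩ = 0.0000 and ⟨p²⟩ = 6.1261.
(Δp)² = 6.1261 − (0.0000)² = 6.1261.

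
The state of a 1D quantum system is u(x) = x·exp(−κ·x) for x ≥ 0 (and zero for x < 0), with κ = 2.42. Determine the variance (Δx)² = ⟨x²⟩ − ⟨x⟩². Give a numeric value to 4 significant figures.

0.1281

Compute ⟨x⟩ and ⟨x²⟩ separately, then (Δx)² = ⟨x²⟩ − ⟨x⟩².
Every integrand reduces to terms xʲ·e^(−2κx) on [0, ∞); use ∫₀^∞ xʲ·e^(−2κx) dx = j!/(2κ)^(j+1).
Normalization: ∫|u|² dx = 0.017640.
⟨x⟩ = 0.61983 and ⟨x²⟩ = 0.51226.
(Δx)² = 0.51226 − (0.61983)² = 0.12807.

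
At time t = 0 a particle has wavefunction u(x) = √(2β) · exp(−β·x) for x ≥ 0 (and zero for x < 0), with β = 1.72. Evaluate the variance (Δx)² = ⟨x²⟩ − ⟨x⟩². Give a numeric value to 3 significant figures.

Compute ⟨x⟩ and ⟨x²⟩ separately, then (Δx)² = ⟨x²⟩ − ⟨x⟩².
Every integrand reduces to terms xʲ·e^(−2βx) on [0, ∞); use ∫₀^∞ xʲ·e^(−2βx) dx = j!/(2β)^(j+1).
⟨x⟩ = 0.29070 and ⟨x²⟩ = 0.16901.
(Δx)² = 0.16901 − (0.29070)² = 0.084505.

0.0845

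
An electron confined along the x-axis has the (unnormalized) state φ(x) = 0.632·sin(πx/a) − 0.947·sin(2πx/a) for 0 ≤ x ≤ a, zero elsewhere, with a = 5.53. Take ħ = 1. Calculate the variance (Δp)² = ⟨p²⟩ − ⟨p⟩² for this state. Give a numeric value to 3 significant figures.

0.993

Compute ⟨p⟩ and ⟨p²⟩ separately; (Δp)² = ⟨p²⟩ − ⟨p⟩².
d²/dx² sin(jπx/a) = −(jπ/a)²·sin(jπx/a); on 0 ≤ x ≤ a, ∫sin²(jπx/a) dx = a/2 and ∫sin(jπx/a)·sin(lπx/a) dx = 0 for j ≠ l, so only diagonal terms survive in ∫|φ|² and ∫φ·φ″; ∫φ·φ′ dx = [φ²/2] between the walls = 0.
Normalization: ∫|φ|² dx = 3.5841.
⟨p⟩ = 0.0000 and ⟨p²⟩ = 0.99260.
(Δp)² = 0.99260 − (0.0000)² = 0.99260.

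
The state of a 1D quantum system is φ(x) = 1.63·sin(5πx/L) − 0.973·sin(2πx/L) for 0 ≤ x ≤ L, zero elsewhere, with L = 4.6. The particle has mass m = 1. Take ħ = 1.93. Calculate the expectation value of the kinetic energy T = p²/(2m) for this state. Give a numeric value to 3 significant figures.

16.9

T = −(ħ²/2m) d²/dx², so ⟨T⟩ = −(ħ²/2m) ∫ φ*·φ'' dx / ∫|φ|² dx; with m = 1.
d²/dx² sin(jπx/L) = −(jπ/L)²·sin(jπx/L); on 0 ≤ x ≤ L, ∫sin²(jπx/L) dx = L/2 and ∫sin(jπx/L)·sin(lπx/L) dx = 0 for j ≠ l, so only diagonal terms survive in ∫|φ|² and ∫φ·φ″; ∫φ·φ′ dx = [φ²/2] between the walls = 0.
State is unnormalized: ∫|φ|² dx = 8.2883, and ∫φ*·(−ħ²/2m · φ'') dx = 140.28, so ⟨T⟩ = 140.28 / 8.2883.
⟨T⟩ = 16.925.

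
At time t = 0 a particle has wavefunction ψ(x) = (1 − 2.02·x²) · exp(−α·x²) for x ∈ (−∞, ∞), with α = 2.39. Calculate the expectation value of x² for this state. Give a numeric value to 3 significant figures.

0.0591

⟨x²⟩ = ∫ x²·|ψ|² dx / ∫|ψ|² dx (integrals over the domain).
Expand each integrand as polynomial × e^(−2αx²) and use ∫x^(2j)·e^(−2αx²) dx = (2j−1)!!/(4α)^j · √(π/(2α)), odd powers → 0; here √(π/(2α)) = 0.81070.
State is unnormalized: ∫|ψ|² dx = 0.57669, and ∫ψ*·x²·ψ dx = 0.034083, so ⟨x²⟩ = 0.034083 / 0.57669.
⟨x²⟩ = 0.059101.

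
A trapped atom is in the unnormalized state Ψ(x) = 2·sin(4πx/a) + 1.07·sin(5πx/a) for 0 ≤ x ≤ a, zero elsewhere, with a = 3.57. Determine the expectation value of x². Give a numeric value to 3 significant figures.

⟨x²⟩ = ∫ x²·|Ψ|² dx / ∫|Ψ|² dx (integrals over the domain).
On 0 ≤ x ≤ a (j ≠ l): ∫sin²(jπx/a) dx = a/2, ∫sin(jπx/a)·sin(lπx/a) dx = 0; diagonal moments ∫x·sin²(jπx/a) dx = a²/4, ∫x²·sin²(jπx/a) dx = a³·(1/6 − 1/(4j²π²)); cross terms ∫x·sin(jπx/a)·sin(lπx/a) dx = 0 for j + l even and −4jla²/(π²(j² − l²)²) for j + l odd, ∫x²·sin(jπx/a)·sin(lπx/a) dx = (−1)^(j+l)·4jla³/(π²(j² − l²)²); higher powers the same way via product-to-sum and parts.
State is unnormalized: ∫|Ψ|² dx = 9.1836, and ∫Ψ*·x²·Ψ dx = 19.187, so ⟨x²⟩ = 19.187 / 9.1836.
⟨x²⟩ = 2.0892.

2.09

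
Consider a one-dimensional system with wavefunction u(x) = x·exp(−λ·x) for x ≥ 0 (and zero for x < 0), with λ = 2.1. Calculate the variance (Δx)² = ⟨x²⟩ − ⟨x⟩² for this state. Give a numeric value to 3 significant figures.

Compute ⟨x⟩ and ⟨x²⟩ separately, then (Δx)² = ⟨x²⟩ − ⟨x⟩².
Every integrand reduces to terms xʲ·e^(−2λx) on [0, ∞); use ∫₀^∞ xʲ·e^(−2λx) dx = j!/(2λ)^(j+1).
Normalization: ∫|u|² dx = 0.026995.
⟨x⟩ = 0.71429 and ⟨x²⟩ = 0.68027.
(Δx)² = 0.68027 − (0.71429)² = 0.17007.

0.170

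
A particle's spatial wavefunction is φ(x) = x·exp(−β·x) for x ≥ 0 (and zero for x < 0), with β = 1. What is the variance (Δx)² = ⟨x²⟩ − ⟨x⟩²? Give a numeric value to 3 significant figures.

0.750

Compute ⟨x⟩ and ⟨x²⟩ separately, then (Δx)² = ⟨x²⟩ − ⟨x⟩².
Every integrand reduces to terms xʲ·e^(−2βx) on [0, ∞); use ∫₀^∞ xʲ·e^(−2βx) dx = j!/(2β)^(j+1).
Normalization: ∫|φ|² dx = 0.25000.
⟨x⟩ = 1.5000 and ⟨x²⟩ = 3.0000.
(Δx)² = 3.0000 − (1.5000)² = 0.75000.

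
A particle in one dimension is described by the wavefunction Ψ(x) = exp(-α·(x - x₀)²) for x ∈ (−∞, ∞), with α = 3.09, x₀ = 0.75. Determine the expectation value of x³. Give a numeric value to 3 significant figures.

0.604

⟨x³⟩ = ∫ x³·|Ψ|² dx / ∫|Ψ|² dx (integrals over the domain).
Gaussian moments (u = x − x₀): ∫u^(2j)·e^(−2αu²) du = (2j−1)!!/(4α)^j · √(π/(2α)), odd powers integrate to 0; here √(π/(2α)) = 0.71299.
State is unnormalized: ∫|Ψ|² dx = 0.71299, and ∫Ψ*·x³·Ψ dx = 0.43058, so ⟨x³⟩ = 0.43058 / 0.71299.
⟨x³⟩ = 0.60391.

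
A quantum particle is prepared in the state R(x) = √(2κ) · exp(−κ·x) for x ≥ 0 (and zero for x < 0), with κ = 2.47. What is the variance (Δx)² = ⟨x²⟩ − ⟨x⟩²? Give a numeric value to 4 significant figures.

Compute ⟨x⟩ and ⟨x²⟩ separately, then (Δx)² = ⟨x²⟩ − ⟨x⟩².
Every integrand reduces to terms xʲ·e^(−2κx) on [0, ∞); use ∫₀^∞ xʲ·e^(−2κx) dx = j!/(2κ)^(j+1).
⟨x⟩ = 0.20243 and ⟨x²⟩ = 0.081955.
(Δx)² = 0.081955 − (0.20243)² = 0.040978.

0.04098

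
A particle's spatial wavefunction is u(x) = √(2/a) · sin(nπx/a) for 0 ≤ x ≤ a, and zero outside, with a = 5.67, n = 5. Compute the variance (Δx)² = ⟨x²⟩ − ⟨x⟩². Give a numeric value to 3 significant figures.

2.61

Compute ⟨x⟩ and ⟨x²⟩ separately, then (Δx)² = ⟨x²⟩ − ⟨x⟩².
With sin²θ = (1 − cos2θ)/2 on 0 ≤ x ≤ a: ∫sin²(nπx/a) dx = a/2, ∫x·sin²(nπx/a) dx = a²/4, ∫x²·sin²(nπx/a) dx = a³·(1/6 − 1/(4n²π²)); higher powers xᵏ the same way, integrating xᵏ·cos(2nπx/a) by parts.
⟨x⟩ = 2.8350 and ⟨x²⟩ = 10.651.
(Δx)² = 10.651 − (2.8350)² = 2.6139.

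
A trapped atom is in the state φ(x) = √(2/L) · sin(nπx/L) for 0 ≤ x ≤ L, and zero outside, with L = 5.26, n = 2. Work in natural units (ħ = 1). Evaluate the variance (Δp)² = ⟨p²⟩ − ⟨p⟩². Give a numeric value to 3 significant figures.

1.43

Compute ⟨p⟩ and ⟨p²⟩ separately; (Δp)² = ⟨p²⟩ − ⟨p⟩².
d/dx sin(nπx/L) = (nπ/L)·cos(nπx/L) and d²/dx² sin(nπx/L) = −(nπ/L)²·sin(nπx/L); on 0 ≤ x ≤ L, ∫sin²(nπx/L) dx = L/2 and ∫sin(nπx/L)·cos(nπx/L) dx = 0.
⟨p⟩ = 0.0000 and ⟨p²⟩ = 1.4269.
(Δp)² = 1.4269 − (0.0000)² = 1.4269.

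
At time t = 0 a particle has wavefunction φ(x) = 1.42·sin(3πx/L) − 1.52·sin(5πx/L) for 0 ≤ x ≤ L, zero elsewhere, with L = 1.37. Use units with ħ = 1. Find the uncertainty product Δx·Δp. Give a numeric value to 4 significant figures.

Δx = √(⟨x²⟩−⟨x⟩²), Δp = √(⟨p²⟩−⟨p⟩²).
On 0 ≤ x ≤ L (j ≠ l): ∫sin²(jπx/L) dx = L/2, ∫sin(jπx/L)·sin(lπx/L) dx = 0; diagonal moments ∫x·sin²(jπx/L) dx = L²/4, ∫x²·sin²(jπx/L) dx = L³·(1/6 − 1/(4j²π²)); cross terms ∫x·sin(jπx/L)·sin(lπx/L) dx = 0 for j + l even and −4jlL²/(π²(j² − l²)²) for j + l odd, ∫x²·sin(jπx/L)·sin(lπx/L) dx = (−1)^(j+l)·4jlL³/(π²(j² − l²)²); higher powers the same way via product-to-sum and parts. d²/dx² sin(jπx/L) = −(jπ/L)²·sin(jπx/L); on 0 ≤ x ≤ L, ∫sin²(jπx/L) dx = L/2 and ∫sin(jπx/L)·sin(lπx/L) dx = 0 for j ≠ l, so only diagonal terms survive in ∫|φ|² and ∫φ·φ″; ∫φ·φ′ dx = [φ²/2] between the walls = 0.
Normalization: ∫|φ|² dx = 2.9639.
⟨x⟩ = 0.68500, ⟨x²⟩ = 0.52974 ⇒ Δx = 0.24600.
⟨p⟩ = 0.0000, ⟨p²⟩ = 92.252 ⇒ Δp = 9.6048.
Δx·Δp = 2.3628.

2.363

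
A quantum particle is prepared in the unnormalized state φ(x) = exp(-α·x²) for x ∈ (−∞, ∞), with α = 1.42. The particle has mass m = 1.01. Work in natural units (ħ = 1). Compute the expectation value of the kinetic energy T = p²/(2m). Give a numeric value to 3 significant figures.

T = −(ħ²/2m) d²/dx², so ⟨T⟩ = −(ħ²/2m) ∫ φ*·φ'' dx / ∫|φ|² dx; with m = 1.01.
Gaussian moments: ∫x^(2j)·e^(−2αx²) dx = (2j−1)!!/(4α)^j · √(π/(2α)), odd powers integrate to 0; here √(π/(2α)) = 1.0518. Derivatives: d/dx e^(−αx²) = −2αx·e^(−αx²), d²/dx² e^(−αx²) = (4α²x² − 2α)·e^(−αx²).
State is unnormalized: ∫|φ|² dx = 1.0518, and ∫φ*·(−ħ²/2m · φ'') dx = 0.73935, so ⟨T⟩ = 0.73935 / 1.0518.
⟨T⟩ = 0.70297.

0.703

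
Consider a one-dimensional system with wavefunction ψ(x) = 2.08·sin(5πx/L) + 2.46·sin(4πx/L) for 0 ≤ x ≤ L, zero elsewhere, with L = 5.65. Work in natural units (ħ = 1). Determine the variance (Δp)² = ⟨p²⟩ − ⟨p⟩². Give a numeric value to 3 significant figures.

Compute ⟨p⟩ and ⟨p²⟩ separately; (Δp)² = ⟨p²⟩ − ⟨p⟩².
d²/dx² sin(jπx/L) = −(jπ/L)²·sin(jπx/L); on 0 ≤ x ≤ L, ∫sin²(jπx/L) dx = L/2 and ∫sin(jπx/L)·sin(lπx/L) dx = 0 for j ≠ l, so only diagonal terms survive in ∫|ψ|² and ∫ψ·ψ″; ∫ψ·ψ′ dx = [ψ²/2] between the walls = 0.
Normalization: ∫|ψ|² dx = 29.318.
⟨p⟩ = 0.0000 and ⟨p²⟩ = 6.1068.
(Δp)² = 6.1068 − (0.0000)² = 6.1068.

6.11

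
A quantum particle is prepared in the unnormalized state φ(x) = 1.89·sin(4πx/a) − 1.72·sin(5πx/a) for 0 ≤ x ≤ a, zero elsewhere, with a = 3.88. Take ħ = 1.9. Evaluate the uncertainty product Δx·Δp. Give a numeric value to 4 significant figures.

5.414

Δx = √(⟨x²⟩−⟨x⟩²), Δp = √(⟨p²⟩−⟨p⟩²).
On 0 ≤ x ≤ a (j ≠ l): ∫sin²(jπx/a) dx = a/2, ∫sin(jπx/a)·sin(lπx/a) dx = 0; diagonal moments ∫x·sin²(jπx/a) dx = a²/4, ∫x²·sin²(jπx/a) dx = a³·(1/6 − 1/(4j²π²)); cross terms ∫x·sin(jπx/a)·sin(lπx/a) dx = 0 for j + l even and −4jla²/(π²(j² − l²)²) for j + l odd, ∫x²·sin(jπx/a)·sin(lπx/a) dx = (−1)^(j+l)·4jla³/(π²(j² − l²)²); higher powers the same way via product-to-sum and parts. d²/dx² sin(jπx/a) = −(jπ/a)²·sin(jπx/a); on 0 ≤ x ≤ a, ∫sin²(jπx/a) dx = a/2 and ∫sin(jπx/a)·sin(lπx/a) dx = 0 for j ≠ l, so only diagonal terms survive in ∫|φ|² and ∫φ·φ″; ∫φ·φ′ dx = [φ²/2] between the walls = 0.
Normalization: ∫|φ|² dx = 12.669.
⟨x⟩ = 2.7131, ⟨x²⟩ = 7.9779 ⇒ Δx = 0.78546.
⟨p⟩ = 0.0000, ⟨p²⟩ = 47.517 ⇒ Δp = 6.8932.
Δx·Δp = 5.4143.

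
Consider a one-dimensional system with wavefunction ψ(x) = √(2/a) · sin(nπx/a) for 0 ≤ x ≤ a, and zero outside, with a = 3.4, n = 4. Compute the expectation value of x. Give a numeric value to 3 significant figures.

1.70

⟨x⟩ = ∫ x·|ψ|² dx (integrals over the domain).
With sin²θ = (1 − cos2θ)/2 on 0 ≤ x ≤ a: ∫sin²(nπx/a) dx = a/2, ∫x·sin²(nπx/a) dx = a²/4, ∫x²·sin²(nπx/a) dx = a³·(1/6 − 1/(4n²π²)); higher powers xᵏ the same way, integrating xᵏ·cos(2nπx/a) by parts.
⟨x⟩ = 1.7000.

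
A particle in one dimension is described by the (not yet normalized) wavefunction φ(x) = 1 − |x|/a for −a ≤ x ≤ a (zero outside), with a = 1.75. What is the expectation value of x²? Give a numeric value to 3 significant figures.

⟨x²⟩ = ∫ x²·|φ|² dx / ∫|φ|² dx (integrals over the domain).
φ is even, so ∫ over [−a, a] = 2∫₀ᵃ with φ = 1 − x/a there: ∫₀ᵃ (1 − x/a)² dx = a/3, ∫₀ᵃ x²(1 − x/a)² dx = a³/30, ∫₀ᵃ x⁴(1 − x/a)² dx = a⁵/105.
State is unnormalized: ∫|φ|² dx = 1.1667, and ∫φ*·x²·φ dx = 0.35729, so ⟨x²⟩ = 0.35729 / 1.1667.
⟨x²⟩ = 0.30625.

0.306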